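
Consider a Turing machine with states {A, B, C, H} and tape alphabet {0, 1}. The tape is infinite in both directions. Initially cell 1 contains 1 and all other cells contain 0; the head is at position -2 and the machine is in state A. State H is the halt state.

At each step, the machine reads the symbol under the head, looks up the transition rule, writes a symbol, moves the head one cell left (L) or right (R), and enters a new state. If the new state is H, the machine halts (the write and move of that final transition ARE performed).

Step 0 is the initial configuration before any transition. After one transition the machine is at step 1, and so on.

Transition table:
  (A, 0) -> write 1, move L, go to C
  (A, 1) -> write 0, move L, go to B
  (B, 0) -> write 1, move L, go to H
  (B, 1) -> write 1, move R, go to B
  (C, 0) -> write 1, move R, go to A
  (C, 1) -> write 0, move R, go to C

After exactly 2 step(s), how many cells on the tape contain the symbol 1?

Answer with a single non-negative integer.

Step 1: in state A at pos -2, read 0 -> (A,0)->write 1,move L,goto C. Now: state=C, head=-3, tape[-4..2]=0010010 (head:  ^)
Step 2: in state C at pos -3, read 0 -> (C,0)->write 1,move R,goto A. Now: state=A, head=-2, tape[-4..2]=0110010 (head:   ^)
Cells containing 1 after step 2: {-3, -2, 1} -> 3 cell(s)

Answer: 3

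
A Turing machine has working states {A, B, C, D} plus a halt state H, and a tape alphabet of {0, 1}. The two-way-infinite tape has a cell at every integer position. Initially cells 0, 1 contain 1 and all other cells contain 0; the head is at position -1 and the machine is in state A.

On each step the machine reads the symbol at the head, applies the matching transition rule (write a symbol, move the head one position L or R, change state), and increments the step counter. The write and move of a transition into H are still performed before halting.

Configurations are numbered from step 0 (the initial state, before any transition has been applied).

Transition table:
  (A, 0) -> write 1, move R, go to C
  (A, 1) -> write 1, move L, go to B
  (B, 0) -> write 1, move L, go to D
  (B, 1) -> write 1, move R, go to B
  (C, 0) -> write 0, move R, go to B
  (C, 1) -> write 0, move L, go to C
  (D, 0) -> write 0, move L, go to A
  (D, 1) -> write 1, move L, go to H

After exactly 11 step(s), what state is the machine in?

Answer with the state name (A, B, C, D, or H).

Step 1: in state A at pos -1, read 0 -> (A,0)->write 1,move R,goto C. Now: state=C, head=0, tape[-2..2]=01110 (head:   ^)
Step 2: in state C at pos 0, read 1 -> (C,1)->write 0,move L,goto C. Now: state=C, head=-1, tape[-2..2]=01010 (head:  ^)
Step 3: in state C at pos -1, read 1 -> (C,1)->write 0,move L,goto C. Now: state=C, head=-2, tape[-3..2]=000010 (head:  ^)
Step 4: in state C at pos -2, read 0 -> (C,0)->write 0,move R,goto B. Now: state=B, head=-1, tape[-3..2]=000010 (head:   ^)
Step 5: in state B at pos -1, read 0 -> (B,0)->write 1,move L,goto D. Now: state=D, head=-2, tape[-3..2]=001010 (head:  ^)
Step 6: in state D at pos -2, read 0 -> (D,0)->write 0,move L,goto A. Now: state=A, head=-3, tape[-4..2]=0001010 (head:  ^)
Step 7: in state A at pos -3, read 0 -> (A,0)->write 1,move R,goto C. Now: state=C, head=-2, tape[-4..2]=0101010 (head:   ^)
Step 8: in state C at pos -2, read 0 -> (C,0)->write 0,move R,goto B. Now: state=B, head=-1, tape[-4..2]=0101010 (head:    ^)
Step 9: in state B at pos -1, read 1 -> (B,1)->write 1,move R,goto B. Now: state=B, head=0, tape[-4..2]=0101010 (head:     ^)
Step 10: in state B at pos 0, read 0 -> (B,0)->write 1,move L,goto D. Now: state=D, head=-1, tape[-4..2]=0101110 (head:    ^)
Step 11: in state D at pos -1, read 1 -> (D,1)->write 1,move L,goto H. Now: state=H, head=-2, tape[-4..2]=0101110 (head:   ^)

Answer: H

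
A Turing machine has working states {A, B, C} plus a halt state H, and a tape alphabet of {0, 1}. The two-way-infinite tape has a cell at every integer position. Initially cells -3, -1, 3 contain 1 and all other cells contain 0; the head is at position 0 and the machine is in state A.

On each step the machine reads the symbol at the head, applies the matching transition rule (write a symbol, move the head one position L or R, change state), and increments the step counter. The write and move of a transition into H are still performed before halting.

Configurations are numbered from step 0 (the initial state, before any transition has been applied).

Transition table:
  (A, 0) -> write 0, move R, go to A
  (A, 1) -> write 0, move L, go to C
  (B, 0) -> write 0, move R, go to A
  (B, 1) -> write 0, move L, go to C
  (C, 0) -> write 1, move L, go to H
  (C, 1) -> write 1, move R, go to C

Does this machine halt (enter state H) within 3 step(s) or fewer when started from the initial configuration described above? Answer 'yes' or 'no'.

Step 1: in state A at pos 0, read 0 -> (A,0)->write 0,move R,goto A. Now: state=A, head=1, tape[-4..4]=010100010 (head:      ^)
Step 2: in state A at pos 1, read 0 -> (A,0)->write 0,move R,goto A. Now: state=A, head=2, tape[-4..4]=010100010 (head:       ^)
Step 3: in state A at pos 2, read 0 -> (A,0)->write 0,move R,goto A. Now: state=A, head=3, tape[-4..4]=010100010 (head:        ^)
After 3 step(s): state = A (not H) -> not halted within 3 -> no

Answer: no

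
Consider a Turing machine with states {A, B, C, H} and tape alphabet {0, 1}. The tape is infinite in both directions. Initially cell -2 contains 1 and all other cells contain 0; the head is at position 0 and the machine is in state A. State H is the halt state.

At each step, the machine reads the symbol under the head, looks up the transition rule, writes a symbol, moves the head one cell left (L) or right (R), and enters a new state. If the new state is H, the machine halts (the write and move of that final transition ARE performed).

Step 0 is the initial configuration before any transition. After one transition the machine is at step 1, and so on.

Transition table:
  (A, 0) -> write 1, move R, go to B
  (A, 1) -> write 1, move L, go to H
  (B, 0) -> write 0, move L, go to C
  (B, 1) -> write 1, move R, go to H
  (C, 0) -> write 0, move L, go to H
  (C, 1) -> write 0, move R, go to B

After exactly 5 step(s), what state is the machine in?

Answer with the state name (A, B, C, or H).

Answer: H

Derivation:
Step 1: in state A at pos 0, read 0 -> (A,0)->write 1,move R,goto B. Now: state=B, head=1, tape[-3..2]=010100 (head:     ^)
Step 2: in state B at pos 1, read 0 -> (B,0)->write 0,move L,goto C. Now: state=C, head=0, tape[-3..2]=010100 (head:    ^)
Step 3: in state C at pos 0, read 1 -> (C,1)->write 0,move R,goto B. Now: state=B, head=1, tape[-3..2]=010000 (head:     ^)
Step 4: in state B at pos 1, read 0 -> (B,0)->write 0,move L,goto C. Now: state=C, head=0, tape[-3..2]=010000 (head:    ^)
Step 5: in state C at pos 0, read 0 -> (C,0)->write 0,move L,goto H. Now: state=H, head=-1, tape[-3..2]=010000 (head:   ^)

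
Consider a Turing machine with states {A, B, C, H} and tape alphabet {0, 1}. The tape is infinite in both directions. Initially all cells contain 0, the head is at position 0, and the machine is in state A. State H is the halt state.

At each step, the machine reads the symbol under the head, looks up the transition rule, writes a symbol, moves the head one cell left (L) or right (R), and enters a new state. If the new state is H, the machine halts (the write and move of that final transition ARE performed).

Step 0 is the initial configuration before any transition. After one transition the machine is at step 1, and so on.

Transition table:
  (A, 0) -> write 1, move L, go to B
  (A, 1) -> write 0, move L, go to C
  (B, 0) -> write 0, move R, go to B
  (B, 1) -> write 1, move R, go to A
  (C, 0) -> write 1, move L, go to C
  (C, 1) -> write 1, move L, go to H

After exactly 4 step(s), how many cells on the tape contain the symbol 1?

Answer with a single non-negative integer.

Answer: 2

Derivation:
Step 1: in state A at pos 0, read 0 -> (A,0)->write 1,move L,goto B. Now: state=B, head=-1, tape[-2..1]=0010 (head:  ^)
Step 2: in state B at pos -1, read 0 -> (B,0)->write 0,move R,goto B. Now: state=B, head=0, tape[-2..1]=0010 (head:   ^)
Step 3: in state B at pos 0, read 1 -> (B,1)->write 1,move R,goto A. Now: state=A, head=1, tape[-2..2]=00100 (head:    ^)
Step 4: in state A at pos 1, read 0 -> (A,0)->write 1,move L,goto B. Now: state=B, head=0, tape[-2..2]=00110 (head:   ^)
Cells containing 1 after step 4: {0, 1} -> 2 cell(s)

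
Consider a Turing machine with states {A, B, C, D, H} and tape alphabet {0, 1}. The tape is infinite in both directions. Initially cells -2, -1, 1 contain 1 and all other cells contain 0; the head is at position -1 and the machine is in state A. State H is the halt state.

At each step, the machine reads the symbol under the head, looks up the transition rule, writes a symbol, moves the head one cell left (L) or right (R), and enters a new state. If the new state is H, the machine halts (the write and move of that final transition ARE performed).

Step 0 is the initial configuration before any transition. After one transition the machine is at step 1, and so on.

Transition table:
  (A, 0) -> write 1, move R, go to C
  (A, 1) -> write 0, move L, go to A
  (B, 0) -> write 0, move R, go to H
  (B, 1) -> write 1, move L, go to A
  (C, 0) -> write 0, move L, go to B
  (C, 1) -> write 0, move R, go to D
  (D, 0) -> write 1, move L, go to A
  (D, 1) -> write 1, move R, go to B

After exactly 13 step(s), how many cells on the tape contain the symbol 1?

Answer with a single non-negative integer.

Answer: 4

Derivation:
Step 1: in state A at pos -1, read 1 -> (A,1)->write 0,move L,goto A. Now: state=A, head=-2, tape[-3..2]=010010 (head:  ^)
Step 2: in state A at pos -2, read 1 -> (A,1)->write 0,move L,goto A. Now: state=A, head=-3, tape[-4..2]=0000010 (head:  ^)
Step 3: in state A at pos -3, read 0 -> (A,0)->write 1,move R,goto C. Now: state=C, head=-2, tape[-4..2]=0100010 (head:   ^)
Step 4: in state C at pos -2, read 0 -> (C,0)->write 0,move L,goto B. Now: state=B, head=-3, tape[-4..2]=0100010 (head:  ^)
Step 5: in state B at pos -3, read 1 -> (B,1)->write 1,move L,goto A. Now: state=A, head=-4, tape[-5..2]=00100010 (head:  ^)
Step 6: in state A at pos -4, read 0 -> (A,0)->write 1,move R,goto C. Now: state=C, head=-3, tape[-5..2]=01100010 (head:   ^)
Step 7: in state C at pos -3, read 1 -> (C,1)->write 0,move R,goto D. Now: state=D, head=-2, tape[-5..2]=01000010 (head:    ^)
Step 8: in state D at pos -2, read 0 -> (D,0)->write 1,move L,goto A. Now: state=A, head=-3, tape[-5..2]=01010010 (head:   ^)
Step 9: in state A at pos -3, read 0 -> (A,0)->write 1,move R,goto C. Now: state=C, head=-2, tape[-5..2]=01110010 (head:    ^)
Step 10: in state C at pos -2, read 1 -> (C,1)->write 0,move R,goto D. Now: state=D, head=-1, tape[-5..2]=01100010 (head:     ^)
Step 11: in state D at pos -1, read 0 -> (D,0)->write 1,move L,goto A. Now: state=A, head=-2, tape[-5..2]=01101010 (head:    ^)
Step 12: in state A at pos -2, read 0 -> (A,0)->write 1,move R,goto C. Now: state=C, head=-1, tape[-5..2]=01111010 (head:     ^)
Step 13: in state C at pos -1, read 1 -> (C,1)->write 0,move R,goto D. Now: state=D, head=0, tape[-5..2]=01110010 (head:      ^)
Cells containing 1 after step 13: {-4, -3, -2, 1} -> 4 cell(s)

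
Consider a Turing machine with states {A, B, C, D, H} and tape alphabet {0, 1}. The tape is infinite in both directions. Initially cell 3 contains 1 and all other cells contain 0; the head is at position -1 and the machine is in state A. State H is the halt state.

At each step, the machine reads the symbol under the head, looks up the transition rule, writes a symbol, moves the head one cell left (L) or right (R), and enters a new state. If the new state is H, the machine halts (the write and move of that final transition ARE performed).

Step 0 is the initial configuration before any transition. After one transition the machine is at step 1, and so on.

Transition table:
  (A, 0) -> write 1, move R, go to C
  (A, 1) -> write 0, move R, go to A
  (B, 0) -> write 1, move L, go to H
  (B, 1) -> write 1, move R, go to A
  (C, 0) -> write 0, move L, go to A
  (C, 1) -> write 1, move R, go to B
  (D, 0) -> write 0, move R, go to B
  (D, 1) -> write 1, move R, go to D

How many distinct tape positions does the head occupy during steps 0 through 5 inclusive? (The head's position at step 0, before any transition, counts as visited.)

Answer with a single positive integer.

Step 1: in state A at pos -1, read 0 -> (A,0)->write 1,move R,goto C. Now: state=C, head=0, tape[-2..4]=0100010 (head:   ^)
Step 2: in state C at pos 0, read 0 -> (C,0)->write 0,move L,goto A. Now: state=A, head=-1, tape[-2..4]=0100010 (head:  ^)
Step 3: in state A at pos -1, read 1 -> (A,1)->write 0,move R,goto A. Now: state=A, head=0, tape[-2..4]=0000010 (head:   ^)
Step 4: in state A at pos 0, read 0 -> (A,0)->write 1,move R,goto C. Now: state=C, head=1, tape[-2..4]=0010010 (head:    ^)
Step 5: in state C at pos 1, read 0 -> (C,0)->write 0,move L,goto A. Now: state=A, head=0, tape[-2..4]=0010010 (head:   ^)
Head positions at steps 0..5: starting at -1, distinct positions visited = {-1, 0, 1} -> 3 position(s)

Answer: 3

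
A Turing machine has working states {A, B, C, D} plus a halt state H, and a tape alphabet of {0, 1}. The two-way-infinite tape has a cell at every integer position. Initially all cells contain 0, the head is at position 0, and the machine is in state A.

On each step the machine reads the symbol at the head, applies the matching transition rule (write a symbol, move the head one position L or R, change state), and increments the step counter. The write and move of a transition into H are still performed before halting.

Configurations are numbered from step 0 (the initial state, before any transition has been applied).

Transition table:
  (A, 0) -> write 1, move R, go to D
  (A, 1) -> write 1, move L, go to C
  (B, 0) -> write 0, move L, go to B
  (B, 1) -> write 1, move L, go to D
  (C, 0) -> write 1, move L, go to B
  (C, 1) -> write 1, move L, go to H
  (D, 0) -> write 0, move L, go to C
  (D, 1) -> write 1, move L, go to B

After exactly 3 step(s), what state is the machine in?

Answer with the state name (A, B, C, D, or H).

Step 1: in state A at pos 0, read 0 -> (A,0)->write 1,move R,goto D. Now: state=D, head=1, tape[-1..2]=0100 (head:   ^)
Step 2: in state D at pos 1, read 0 -> (D,0)->write 0,move L,goto C. Now: state=C, head=0, tape[-1..2]=0100 (head:  ^)
Step 3: in state C at pos 0, read 1 -> (C,1)->write 1,move L,goto H. Now: state=H, head=-1, tape[-2..2]=00100 (head:  ^)

Answer: H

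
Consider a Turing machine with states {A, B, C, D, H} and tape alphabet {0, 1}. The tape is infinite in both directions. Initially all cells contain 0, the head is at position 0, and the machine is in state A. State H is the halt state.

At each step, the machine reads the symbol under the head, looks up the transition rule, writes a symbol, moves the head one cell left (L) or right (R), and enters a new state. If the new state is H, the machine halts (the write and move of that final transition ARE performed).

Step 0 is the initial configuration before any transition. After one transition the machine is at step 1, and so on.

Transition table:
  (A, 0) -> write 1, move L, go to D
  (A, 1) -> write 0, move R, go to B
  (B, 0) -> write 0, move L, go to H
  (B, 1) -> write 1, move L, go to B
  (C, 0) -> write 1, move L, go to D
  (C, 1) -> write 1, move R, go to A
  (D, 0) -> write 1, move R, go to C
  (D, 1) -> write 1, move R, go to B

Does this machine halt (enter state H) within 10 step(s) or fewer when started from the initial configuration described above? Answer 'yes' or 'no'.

Step 1: in state A at pos 0, read 0 -> (A,0)->write 1,move L,goto D. Now: state=D, head=-1, tape[-2..1]=0010 (head:  ^)
Step 2: in state D at pos -1, read 0 -> (D,0)->write 1,move R,goto C. Now: state=C, head=0, tape[-2..1]=0110 (head:   ^)
Step 3: in state C at pos 0, read 1 -> (C,1)->write 1,move R,goto A. Now: state=A, head=1, tape[-2..2]=01100 (head:    ^)
Step 4: in state A at pos 1, read 0 -> (A,0)->write 1,move L,goto D. Now: state=D, head=0, tape[-2..2]=01110 (head:   ^)
Step 5: in state D at pos 0, read 1 -> (D,1)->write 1,move R,goto B. Now: state=B, head=1, tape[-2..2]=01110 (head:    ^)
Step 6: in state B at pos 1, read 1 -> (B,1)->write 1,move L,goto B. Now: state=B, head=0, tape[-2..2]=01110 (head:   ^)
Step 7: in state B at pos 0, read 1 -> (B,1)->write 1,move L,goto B. Now: state=B, head=-1, tape[-2..2]=01110 (head:  ^)
Step 8: in state B at pos -1, read 1 -> (B,1)->write 1,move L,goto B. Now: state=B, head=-2, tape[-3..2]=001110 (head:  ^)
Step 9: in state B at pos -2, read 0 -> (B,0)->write 0,move L,goto H. Now: state=H, head=-3, tape[-4..2]=0001110 (head:  ^)
State H reached at step 9; 9 <= 10 -> yes

Answer: yes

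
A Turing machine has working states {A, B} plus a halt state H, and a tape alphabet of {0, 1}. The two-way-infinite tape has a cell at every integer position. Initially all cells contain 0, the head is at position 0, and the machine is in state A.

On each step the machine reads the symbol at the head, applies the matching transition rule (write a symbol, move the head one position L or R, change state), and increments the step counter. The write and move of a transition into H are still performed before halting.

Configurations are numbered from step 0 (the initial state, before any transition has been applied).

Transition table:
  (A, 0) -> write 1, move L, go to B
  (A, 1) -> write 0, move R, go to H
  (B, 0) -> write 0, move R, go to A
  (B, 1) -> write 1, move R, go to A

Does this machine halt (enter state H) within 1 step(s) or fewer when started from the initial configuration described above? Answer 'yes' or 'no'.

Answer: no

Derivation:
Step 1: in state A at pos 0, read 0 -> (A,0)->write 1,move L,goto B. Now: state=B, head=-1, tape[-2..1]=0010 (head:  ^)
After 1 step(s): state = B (not H) -> not halted within 1 -> no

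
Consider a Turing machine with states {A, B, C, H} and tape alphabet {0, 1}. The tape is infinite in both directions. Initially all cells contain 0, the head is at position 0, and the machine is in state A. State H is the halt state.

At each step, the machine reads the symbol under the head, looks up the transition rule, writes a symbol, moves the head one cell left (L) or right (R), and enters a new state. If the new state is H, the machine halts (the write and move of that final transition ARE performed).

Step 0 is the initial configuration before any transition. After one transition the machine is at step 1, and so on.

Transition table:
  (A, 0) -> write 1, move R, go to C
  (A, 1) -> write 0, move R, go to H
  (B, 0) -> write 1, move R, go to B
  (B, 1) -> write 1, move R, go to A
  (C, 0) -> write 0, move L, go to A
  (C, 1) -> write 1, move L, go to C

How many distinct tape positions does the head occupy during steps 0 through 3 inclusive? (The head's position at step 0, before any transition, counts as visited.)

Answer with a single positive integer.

Answer: 2

Derivation:
Step 1: in state A at pos 0, read 0 -> (A,0)->write 1,move R,goto C. Now: state=C, head=1, tape[-1..2]=0100 (head:   ^)
Step 2: in state C at pos 1, read 0 -> (C,0)->write 0,move L,goto A. Now: state=A, head=0, tape[-1..2]=0100 (head:  ^)
Step 3: in state A at pos 0, read 1 -> (A,1)->write 0,move R,goto H. Now: state=H, head=1, tape[-1..2]=0000 (head:   ^)
Head positions at steps 0..3: starting at 0, distinct positions visited = {0, 1} -> 2 position(s)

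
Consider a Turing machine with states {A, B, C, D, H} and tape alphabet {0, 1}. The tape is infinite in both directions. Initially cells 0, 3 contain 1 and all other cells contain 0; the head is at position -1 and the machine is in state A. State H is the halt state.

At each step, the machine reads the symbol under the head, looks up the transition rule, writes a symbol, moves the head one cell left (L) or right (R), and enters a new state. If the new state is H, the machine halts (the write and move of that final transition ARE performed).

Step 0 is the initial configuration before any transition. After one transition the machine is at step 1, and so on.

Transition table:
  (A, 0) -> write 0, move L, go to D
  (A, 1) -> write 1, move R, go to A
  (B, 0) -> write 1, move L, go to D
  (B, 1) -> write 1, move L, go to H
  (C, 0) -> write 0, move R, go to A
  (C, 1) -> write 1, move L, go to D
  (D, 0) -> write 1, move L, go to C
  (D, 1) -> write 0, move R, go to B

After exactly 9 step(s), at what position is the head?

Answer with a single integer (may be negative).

Step 1: in state A at pos -1, read 0 -> (A,0)->write 0,move L,goto D. Now: state=D, head=-2, tape[-3..4]=00010010 (head:  ^)
Step 2: in state D at pos -2, read 0 -> (D,0)->write 1,move L,goto C. Now: state=C, head=-3, tape[-4..4]=001010010 (head:  ^)
Step 3: in state C at pos -3, read 0 -> (C,0)->write 0,move R,goto A. Now: state=A, head=-2, tape[-4..4]=001010010 (head:   ^)
Step 4: in state A at pos -2, read 1 -> (A,1)->write 1,move R,goto A. Now: state=A, head=-1, tape[-4..4]=001010010 (head:    ^)
Step 5: in state A at pos -1, read 0 -> (A,0)->write 0,move L,goto D. Now: state=D, head=-2, tape[-4..4]=001010010 (head:   ^)
Step 6: in state D at pos -2, read 1 -> (D,1)->write 0,move R,goto B. Now: state=B, head=-1, tape[-4..4]=000010010 (head:    ^)
Step 7: in state B at pos -1, read 0 -> (B,0)->write 1,move L,goto D. Now: state=D, head=-2, tape[-4..4]=000110010 (head:   ^)
Step 8: in state D at pos -2, read 0 -> (D,0)->write 1,move L,goto C. Now: state=C, head=-3, tape[-4..4]=001110010 (head:  ^)
Step 9: in state C at pos -3, read 0 -> (C,0)->write 0,move R,goto A. Now: state=A, head=-2, tape[-4..4]=001110010 (head:   ^)

Answer: -2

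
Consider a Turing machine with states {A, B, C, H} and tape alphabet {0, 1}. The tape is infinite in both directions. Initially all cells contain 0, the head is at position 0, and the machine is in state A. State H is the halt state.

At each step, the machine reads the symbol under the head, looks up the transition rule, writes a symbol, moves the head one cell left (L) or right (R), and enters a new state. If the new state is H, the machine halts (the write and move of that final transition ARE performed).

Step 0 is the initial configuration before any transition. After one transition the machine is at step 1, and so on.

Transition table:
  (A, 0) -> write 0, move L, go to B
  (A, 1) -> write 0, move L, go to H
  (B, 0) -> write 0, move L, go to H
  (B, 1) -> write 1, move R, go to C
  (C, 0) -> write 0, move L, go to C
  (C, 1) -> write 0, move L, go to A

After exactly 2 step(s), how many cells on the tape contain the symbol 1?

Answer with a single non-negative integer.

Answer: 0

Derivation:
Step 1: in state A at pos 0, read 0 -> (A,0)->write 0,move L,goto B. Now: state=B, head=-1, tape[-2..1]=0000 (head:  ^)
Step 2: in state B at pos -1, read 0 -> (B,0)->write 0,move L,goto H. Now: state=H, head=-2, tape[-3..1]=00000 (head:  ^)
No cell contains 1 after step 2 -> 0 cell(s)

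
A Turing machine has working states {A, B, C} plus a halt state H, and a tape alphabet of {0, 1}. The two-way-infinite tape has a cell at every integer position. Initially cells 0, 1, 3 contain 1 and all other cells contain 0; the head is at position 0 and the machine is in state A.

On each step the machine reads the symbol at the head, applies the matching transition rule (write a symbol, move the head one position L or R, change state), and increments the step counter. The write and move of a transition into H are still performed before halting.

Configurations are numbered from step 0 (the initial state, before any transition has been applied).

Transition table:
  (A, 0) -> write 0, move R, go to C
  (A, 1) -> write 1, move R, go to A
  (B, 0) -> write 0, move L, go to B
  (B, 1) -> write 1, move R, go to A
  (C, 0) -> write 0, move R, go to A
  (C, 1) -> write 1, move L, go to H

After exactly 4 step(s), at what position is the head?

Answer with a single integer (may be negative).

Step 1: in state A at pos 0, read 1 -> (A,1)->write 1,move R,goto A. Now: state=A, head=1, tape[-1..4]=011010 (head:   ^)
Step 2: in state A at pos 1, read 1 -> (A,1)->write 1,move R,goto A. Now: state=A, head=2, tape[-1..4]=011010 (head:    ^)
Step 3: in state A at pos 2, read 0 -> (A,0)->write 0,move R,goto C. Now: state=C, head=3, tape[-1..4]=011010 (head:     ^)
Step 4: in state C at pos 3, read 1 -> (C,1)->write 1,move L,goto H. Now: state=H, head=2, tape[-1..4]=011010 (head:    ^)

Answer: 2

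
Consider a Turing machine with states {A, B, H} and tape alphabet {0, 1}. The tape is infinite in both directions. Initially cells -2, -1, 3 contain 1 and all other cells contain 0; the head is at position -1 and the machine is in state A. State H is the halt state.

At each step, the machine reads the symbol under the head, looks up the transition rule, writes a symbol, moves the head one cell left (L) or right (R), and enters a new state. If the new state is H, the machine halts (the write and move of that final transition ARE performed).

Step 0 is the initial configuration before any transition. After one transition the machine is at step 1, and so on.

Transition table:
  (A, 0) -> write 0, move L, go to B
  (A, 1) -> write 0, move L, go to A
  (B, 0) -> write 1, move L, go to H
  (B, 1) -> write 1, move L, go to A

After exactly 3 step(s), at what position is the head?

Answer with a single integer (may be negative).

Step 1: in state A at pos -1, read 1 -> (A,1)->write 0,move L,goto A. Now: state=A, head=-2, tape[-3..4]=01000010 (head:  ^)
Step 2: in state A at pos -2, read 1 -> (A,1)->write 0,move L,goto A. Now: state=A, head=-3, tape[-4..4]=000000010 (head:  ^)
Step 3: in state A at pos -3, read 0 -> (A,0)->write 0,move L,goto B. Now: state=B, head=-4, tape[-5..4]=0000000010 (head:  ^)

Answer: -4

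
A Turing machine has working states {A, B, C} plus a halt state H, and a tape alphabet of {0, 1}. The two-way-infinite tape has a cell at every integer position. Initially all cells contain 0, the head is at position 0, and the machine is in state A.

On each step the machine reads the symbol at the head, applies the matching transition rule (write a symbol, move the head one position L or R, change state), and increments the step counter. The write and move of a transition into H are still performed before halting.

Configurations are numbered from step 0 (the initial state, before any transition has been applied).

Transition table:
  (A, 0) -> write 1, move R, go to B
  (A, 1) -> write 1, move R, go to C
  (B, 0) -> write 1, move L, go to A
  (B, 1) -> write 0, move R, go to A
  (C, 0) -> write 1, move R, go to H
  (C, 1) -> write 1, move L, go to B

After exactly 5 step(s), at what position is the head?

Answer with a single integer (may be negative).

Step 1: in state A at pos 0, read 0 -> (A,0)->write 1,move R,goto B. Now: state=B, head=1, tape[-1..2]=0100 (head:   ^)
Step 2: in state B at pos 1, read 0 -> (B,0)->write 1,move L,goto A. Now: state=A, head=0, tape[-1..2]=0110 (head:  ^)
Step 3: in state A at pos 0, read 1 -> (A,1)->write 1,move R,goto C. Now: state=C, head=1, tape[-1..2]=0110 (head:   ^)
Step 4: in state C at pos 1, read 1 -> (C,1)->write 1,move L,goto B. Now: state=B, head=0, tape[-1..2]=0110 (head:  ^)
Step 5: in state B at pos 0, read 1 -> (B,1)->write 0,move R,goto A. Now: state=A, head=1, tape[-1..2]=0010 (head:   ^)

Answer: 1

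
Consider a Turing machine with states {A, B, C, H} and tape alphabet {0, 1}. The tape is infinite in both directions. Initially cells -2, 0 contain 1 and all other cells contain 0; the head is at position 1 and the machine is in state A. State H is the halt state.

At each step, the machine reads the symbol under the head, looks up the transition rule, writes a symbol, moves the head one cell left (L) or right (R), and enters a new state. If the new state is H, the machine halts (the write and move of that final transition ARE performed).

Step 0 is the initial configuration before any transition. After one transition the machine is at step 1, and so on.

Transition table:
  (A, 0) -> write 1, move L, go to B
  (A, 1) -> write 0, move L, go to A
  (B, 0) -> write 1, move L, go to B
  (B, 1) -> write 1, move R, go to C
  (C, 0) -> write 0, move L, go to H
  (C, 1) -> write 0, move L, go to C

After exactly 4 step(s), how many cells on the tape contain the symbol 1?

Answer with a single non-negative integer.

Step 1: in state A at pos 1, read 0 -> (A,0)->write 1,move L,goto B. Now: state=B, head=0, tape[-3..2]=010110 (head:    ^)
Step 2: in state B at pos 0, read 1 -> (B,1)->write 1,move R,goto C. Now: state=C, head=1, tape[-3..2]=010110 (head:     ^)
Step 3: in state C at pos 1, read 1 -> (C,1)->write 0,move L,goto C. Now: state=C, head=0, tape[-3..2]=010100 (head:    ^)
Step 4: in state C at pos 0, read 1 -> (C,1)->write 0,move L,goto C. Now: state=C, head=-1, tape[-3..2]=010000 (head:   ^)
Cells containing 1 after step 4: {-2} -> 1 cell(s)

Answer: 1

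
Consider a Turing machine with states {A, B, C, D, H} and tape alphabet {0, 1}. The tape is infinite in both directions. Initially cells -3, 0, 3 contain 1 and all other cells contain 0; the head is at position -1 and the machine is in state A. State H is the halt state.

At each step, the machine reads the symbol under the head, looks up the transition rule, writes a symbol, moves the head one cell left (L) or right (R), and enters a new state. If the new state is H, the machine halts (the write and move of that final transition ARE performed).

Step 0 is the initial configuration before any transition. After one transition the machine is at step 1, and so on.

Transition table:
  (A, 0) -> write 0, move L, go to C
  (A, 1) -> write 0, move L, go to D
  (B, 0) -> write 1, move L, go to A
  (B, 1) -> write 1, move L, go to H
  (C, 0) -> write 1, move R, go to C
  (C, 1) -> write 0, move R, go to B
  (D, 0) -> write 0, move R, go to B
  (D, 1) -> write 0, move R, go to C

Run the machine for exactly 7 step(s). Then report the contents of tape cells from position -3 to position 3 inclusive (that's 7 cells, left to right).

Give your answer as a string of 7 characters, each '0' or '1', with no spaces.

Answer: 1100101

Derivation:
Step 1: in state A at pos -1, read 0 -> (A,0)->write 0,move L,goto C. Now: state=C, head=-2, tape[-4..4]=010010010 (head:   ^)
Step 2: in state C at pos -2, read 0 -> (C,0)->write 1,move R,goto C. Now: state=C, head=-1, tape[-4..4]=011010010 (head:    ^)
Step 3: in state C at pos -1, read 0 -> (C,0)->write 1,move R,goto C. Now: state=C, head=0, tape[-4..4]=011110010 (head:     ^)
Step 4: in state C at pos 0, read 1 -> (C,1)->write 0,move R,goto B. Now: state=B, head=1, tape[-4..4]=011100010 (head:      ^)
Step 5: in state B at pos 1, read 0 -> (B,0)->write 1,move L,goto A. Now: state=A, head=0, tape[-4..4]=011101010 (head:     ^)
Step 6: in state A at pos 0, read 0 -> (A,0)->write 0,move L,goto C. Now: state=C, head=-1, tape[-4..4]=011101010 (head:    ^)
Step 7: in state C at pos -1, read 1 -> (C,1)->write 0,move R,goto B. Now: state=B, head=0, tape[-4..4]=011001010 (head:     ^)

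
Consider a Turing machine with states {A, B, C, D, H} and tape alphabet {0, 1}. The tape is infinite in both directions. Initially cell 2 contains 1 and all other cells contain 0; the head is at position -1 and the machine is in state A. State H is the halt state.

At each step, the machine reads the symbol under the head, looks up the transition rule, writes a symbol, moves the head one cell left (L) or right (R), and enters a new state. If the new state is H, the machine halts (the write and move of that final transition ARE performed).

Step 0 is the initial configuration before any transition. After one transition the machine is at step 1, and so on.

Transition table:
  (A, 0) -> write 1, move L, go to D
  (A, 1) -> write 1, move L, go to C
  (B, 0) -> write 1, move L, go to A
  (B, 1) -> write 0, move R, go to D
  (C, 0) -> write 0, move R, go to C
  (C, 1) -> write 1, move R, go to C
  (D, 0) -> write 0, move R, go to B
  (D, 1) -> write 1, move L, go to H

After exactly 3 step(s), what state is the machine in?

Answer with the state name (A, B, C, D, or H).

Step 1: in state A at pos -1, read 0 -> (A,0)->write 1,move L,goto D. Now: state=D, head=-2, tape[-3..3]=0010010 (head:  ^)
Step 2: in state D at pos -2, read 0 -> (D,0)->write 0,move R,goto B. Now: state=B, head=-1, tape[-3..3]=0010010 (head:   ^)
Step 3: in state B at pos -1, read 1 -> (B,1)->write 0,move R,goto D. Now: state=D, head=0, tape[-3..3]=0000010 (head:    ^)

Answer: D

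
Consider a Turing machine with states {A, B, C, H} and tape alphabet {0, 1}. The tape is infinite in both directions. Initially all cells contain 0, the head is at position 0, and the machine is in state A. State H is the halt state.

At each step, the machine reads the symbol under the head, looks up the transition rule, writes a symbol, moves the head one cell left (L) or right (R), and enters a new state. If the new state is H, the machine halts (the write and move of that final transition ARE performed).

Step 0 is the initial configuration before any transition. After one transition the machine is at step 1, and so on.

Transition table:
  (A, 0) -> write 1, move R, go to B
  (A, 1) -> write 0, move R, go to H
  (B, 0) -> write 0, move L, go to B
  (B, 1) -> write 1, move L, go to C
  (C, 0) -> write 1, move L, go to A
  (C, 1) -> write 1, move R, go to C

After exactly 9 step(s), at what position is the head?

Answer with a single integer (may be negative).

Step 1: in state A at pos 0, read 0 -> (A,0)->write 1,move R,goto B. Now: state=B, head=1, tape[-1..2]=0100 (head:   ^)
Step 2: in state B at pos 1, read 0 -> (B,0)->write 0,move L,goto B. Now: state=B, head=0, tape[-1..2]=0100 (head:  ^)
Step 3: in state B at pos 0, read 1 -> (B,1)->write 1,move L,goto C. Now: state=C, head=-1, tape[-2..2]=00100 (head:  ^)
Step 4: in state C at pos -1, read 0 -> (C,0)->write 1,move L,goto A. Now: state=A, head=-2, tape[-3..2]=001100 (head:  ^)
Step 5: in state A at pos -2, read 0 -> (A,0)->write 1,move R,goto B. Now: state=B, head=-1, tape[-3..2]=011100 (head:   ^)
Step 6: in state B at pos -1, read 1 -> (B,1)->write 1,move L,goto C. Now: state=C, head=-2, tape[-3..2]=011100 (head:  ^)
Step 7: in state C at pos -2, read 1 -> (C,1)->write 1,move R,goto C. Now: state=C, head=-1, tape[-3..2]=011100 (head:   ^)
Step 8: in state C at pos -1, read 1 -> (C,1)->write 1,move R,goto C. Now: state=C, head=0, tape[-3..2]=011100 (head:    ^)
Step 9: in state C at pos 0, read 1 -> (C,1)->write 1,move R,goto C. Now: state=C, head=1, tape[-3..2]=011100 (head:     ^)

Answer: 1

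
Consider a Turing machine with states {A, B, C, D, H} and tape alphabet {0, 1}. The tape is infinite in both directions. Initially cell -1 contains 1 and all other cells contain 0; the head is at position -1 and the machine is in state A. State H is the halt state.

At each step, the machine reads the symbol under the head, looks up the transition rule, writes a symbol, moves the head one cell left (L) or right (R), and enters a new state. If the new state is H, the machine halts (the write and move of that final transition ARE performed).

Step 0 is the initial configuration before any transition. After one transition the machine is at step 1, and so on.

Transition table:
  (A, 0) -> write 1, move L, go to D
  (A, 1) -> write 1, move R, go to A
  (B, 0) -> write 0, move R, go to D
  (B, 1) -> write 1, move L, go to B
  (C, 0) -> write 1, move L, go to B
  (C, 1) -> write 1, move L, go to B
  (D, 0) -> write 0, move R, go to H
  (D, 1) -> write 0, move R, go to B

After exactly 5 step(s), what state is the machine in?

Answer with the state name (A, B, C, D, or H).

Answer: D

Derivation:
Step 1: in state A at pos -1, read 1 -> (A,1)->write 1,move R,goto A. Now: state=A, head=0, tape[-2..1]=0100 (head:   ^)
Step 2: in state A at pos 0, read 0 -> (A,0)->write 1,move L,goto D. Now: state=D, head=-1, tape[-2..1]=0110 (head:  ^)
Step 3: in state D at pos -1, read 1 -> (D,1)->write 0,move R,goto B. Now: state=B, head=0, tape[-2..1]=0010 (head:   ^)
Step 4: in state B at pos 0, read 1 -> (B,1)->write 1,move L,goto B. Now: state=B, head=-1, tape[-2..1]=0010 (head:  ^)
Step 5: in state B at pos -1, read 0 -> (B,0)->write 0,move R,goto D. Now: state=D, head=0, tape[-2..1]=0010 (head:   ^)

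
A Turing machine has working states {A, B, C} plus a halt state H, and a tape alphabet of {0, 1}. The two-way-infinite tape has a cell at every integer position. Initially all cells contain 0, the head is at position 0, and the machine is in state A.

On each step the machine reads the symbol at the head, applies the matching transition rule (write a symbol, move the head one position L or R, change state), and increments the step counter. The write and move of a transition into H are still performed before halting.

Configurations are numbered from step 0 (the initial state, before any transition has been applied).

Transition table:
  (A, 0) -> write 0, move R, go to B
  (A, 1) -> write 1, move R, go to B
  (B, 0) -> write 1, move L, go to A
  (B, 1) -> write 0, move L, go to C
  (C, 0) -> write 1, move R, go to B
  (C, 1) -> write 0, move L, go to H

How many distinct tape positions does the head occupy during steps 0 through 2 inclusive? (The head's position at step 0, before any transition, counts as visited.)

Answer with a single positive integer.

Answer: 2

Derivation:
Step 1: in state A at pos 0, read 0 -> (A,0)->write 0,move R,goto B. Now: state=B, head=1, tape[-1..2]=0000 (head:   ^)
Step 2: in state B at pos 1, read 0 -> (B,0)->write 1,move L,goto A. Now: state=A, head=0, tape[-1..2]=0010 (head:  ^)
Head positions at steps 0..2: starting at 0, distinct positions visited = {0, 1} -> 2 position(s)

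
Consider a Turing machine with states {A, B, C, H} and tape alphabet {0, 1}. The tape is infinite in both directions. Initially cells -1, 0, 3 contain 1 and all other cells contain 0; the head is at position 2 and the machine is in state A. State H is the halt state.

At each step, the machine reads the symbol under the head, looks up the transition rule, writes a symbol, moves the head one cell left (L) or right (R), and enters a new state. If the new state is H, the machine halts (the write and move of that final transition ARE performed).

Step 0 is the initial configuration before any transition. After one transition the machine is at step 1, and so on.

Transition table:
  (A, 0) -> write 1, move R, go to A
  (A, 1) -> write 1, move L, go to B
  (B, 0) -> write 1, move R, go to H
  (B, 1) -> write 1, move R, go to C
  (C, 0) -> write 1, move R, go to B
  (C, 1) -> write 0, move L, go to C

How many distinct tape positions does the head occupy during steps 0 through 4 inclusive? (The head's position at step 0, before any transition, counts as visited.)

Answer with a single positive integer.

Step 1: in state A at pos 2, read 0 -> (A,0)->write 1,move R,goto A. Now: state=A, head=3, tape[-2..4]=0110110 (head:      ^)
Step 2: in state A at pos 3, read 1 -> (A,1)->write 1,move L,goto B. Now: state=B, head=2, tape[-2..4]=0110110 (head:     ^)
Step 3: in state B at pos 2, read 1 -> (B,1)->write 1,move R,goto C. Now: state=C, head=3, tape[-2..4]=0110110 (head:      ^)
Step 4: in state C at pos 3, read 1 -> (C,1)->write 0,move L,goto C. Now: state=C, head=2, tape[-2..4]=0110100 (head:     ^)
Head positions at steps 0..4: starting at 2, distinct positions visited = {2, 3} -> 2 position(s)

Answer: 2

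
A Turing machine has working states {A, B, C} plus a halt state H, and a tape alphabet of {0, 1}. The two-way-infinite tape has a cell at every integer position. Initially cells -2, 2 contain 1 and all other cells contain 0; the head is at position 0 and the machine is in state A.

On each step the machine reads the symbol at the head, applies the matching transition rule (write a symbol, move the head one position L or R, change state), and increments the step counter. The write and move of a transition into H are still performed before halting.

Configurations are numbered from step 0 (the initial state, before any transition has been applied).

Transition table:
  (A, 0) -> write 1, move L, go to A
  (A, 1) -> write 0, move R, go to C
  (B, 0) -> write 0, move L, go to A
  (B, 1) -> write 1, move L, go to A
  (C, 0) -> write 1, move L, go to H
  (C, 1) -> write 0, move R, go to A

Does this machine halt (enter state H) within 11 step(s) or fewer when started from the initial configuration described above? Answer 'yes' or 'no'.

Step 1: in state A at pos 0, read 0 -> (A,0)->write 1,move L,goto A. Now: state=A, head=-1, tape[-3..3]=0101010 (head:   ^)
Step 2: in state A at pos -1, read 0 -> (A,0)->write 1,move L,goto A. Now: state=A, head=-2, tape[-3..3]=0111010 (head:  ^)
Step 3: in state A at pos -2, read 1 -> (A,1)->write 0,move R,goto C. Now: state=C, head=-1, tape[-3..3]=0011010 (head:   ^)
Step 4: in state C at pos -1, read 1 -> (C,1)->write 0,move R,goto A. Now: state=A, head=0, tape[-3..3]=0001010 (head:    ^)
Step 5: in state A at pos 0, read 1 -> (A,1)->write 0,move R,goto C. Now: state=C, head=1, tape[-3..3]=0000010 (head:     ^)
Step 6: in state C at pos 1, read 0 -> (C,0)->write 1,move L,goto H. Now: state=H, head=0, tape[-3..3]=0000110 (head:    ^)
State H reached at step 6; 6 <= 11 -> yes

Answer: yes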